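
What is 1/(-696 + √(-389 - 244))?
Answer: -232/161683 - I*√633/485049 ≈ -0.0014349 - 5.187e-5*I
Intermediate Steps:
1/(-696 + √(-389 - 244)) = 1/(-696 + √(-633)) = 1/(-696 + I*√633)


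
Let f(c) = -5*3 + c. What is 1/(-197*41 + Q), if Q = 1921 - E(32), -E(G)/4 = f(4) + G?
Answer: -1/6072 ≈ -0.00016469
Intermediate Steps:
f(c) = -15 + c
E(G) = 44 - 4*G (E(G) = -4*((-15 + 4) + G) = -4*(-11 + G) = 44 - 4*G)
Q = 2005 (Q = 1921 - (44 - 4*32) = 1921 - (44 - 128) = 1921 - 1*(-84) = 1921 + 84 = 2005)
1/(-197*41 + Q) = 1/(-197*41 + 2005) = 1/(-8077 + 2005) = 1/(-6072) = -1/6072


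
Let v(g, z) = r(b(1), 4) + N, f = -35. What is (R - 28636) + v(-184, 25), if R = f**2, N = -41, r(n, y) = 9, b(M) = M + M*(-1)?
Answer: -27443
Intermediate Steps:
b(M) = 0 (b(M) = M - M = 0)
v(g, z) = -32 (v(g, z) = 9 - 41 = -32)
R = 1225 (R = (-35)**2 = 1225)
(R - 28636) + v(-184, 25) = (1225 - 28636) - 32 = -27411 - 32 = -27443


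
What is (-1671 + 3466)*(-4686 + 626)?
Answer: -7287700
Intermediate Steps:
(-1671 + 3466)*(-4686 + 626) = 1795*(-4060) = -7287700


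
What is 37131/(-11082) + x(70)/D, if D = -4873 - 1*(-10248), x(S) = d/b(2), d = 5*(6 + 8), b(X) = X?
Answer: -13279417/3971050 ≈ -3.3441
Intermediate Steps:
d = 70 (d = 5*14 = 70)
x(S) = 35 (x(S) = 70/2 = 70*(½) = 35)
D = 5375 (D = -4873 + 10248 = 5375)
37131/(-11082) + x(70)/D = 37131/(-11082) + 35/5375 = 37131*(-1/11082) + 35*(1/5375) = -12377/3694 + 7/1075 = -13279417/3971050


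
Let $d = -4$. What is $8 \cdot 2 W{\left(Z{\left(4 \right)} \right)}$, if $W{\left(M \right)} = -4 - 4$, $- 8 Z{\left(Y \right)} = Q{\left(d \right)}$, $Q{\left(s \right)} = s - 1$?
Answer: $-128$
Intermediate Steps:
$Q{\left(s \right)} = -1 + s$ ($Q{\left(s \right)} = s - 1 = -1 + s$)
$Z{\left(Y \right)} = \frac{5}{8}$ ($Z{\left(Y \right)} = - \frac{-1 - 4}{8} = \left(- \frac{1}{8}\right) \left(-5\right) = \frac{5}{8}$)
$W{\left(M \right)} = -8$
$8 \cdot 2 W{\left(Z{\left(4 \right)} \right)} = 8 \cdot 2 \left(-8\right) = 16 \left(-8\right) = -128$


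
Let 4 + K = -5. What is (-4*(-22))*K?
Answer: -792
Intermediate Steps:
K = -9 (K = -4 - 5 = -9)
(-4*(-22))*K = -4*(-22)*(-9) = 88*(-9) = -792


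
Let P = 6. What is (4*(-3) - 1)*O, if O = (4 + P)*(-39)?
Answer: 5070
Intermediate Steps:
O = -390 (O = (4 + 6)*(-39) = 10*(-39) = -390)
(4*(-3) - 1)*O = (4*(-3) - 1)*(-390) = (-12 - 1)*(-390) = -13*(-390) = 5070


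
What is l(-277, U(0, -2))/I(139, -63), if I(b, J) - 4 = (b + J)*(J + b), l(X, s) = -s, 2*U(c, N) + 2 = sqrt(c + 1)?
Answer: 1/11560 ≈ 8.6505e-5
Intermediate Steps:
U(c, N) = -1 + sqrt(1 + c)/2 (U(c, N) = -1 + sqrt(c + 1)/2 = -1 + sqrt(1 + c)/2)
I(b, J) = 4 + (J + b)**2 (I(b, J) = 4 + (b + J)*(J + b) = 4 + (J + b)*(J + b) = 4 + (J + b)**2)
l(-277, U(0, -2))/I(139, -63) = (-(-1 + sqrt(1 + 0)/2))/(4 + (-63 + 139)**2) = (-(-1 + sqrt(1)/2))/(4 + 76**2) = (-(-1 + (1/2)*1))/(4 + 5776) = -(-1 + 1/2)/5780 = -1*(-1/2)*(1/5780) = (1/2)*(1/5780) = 1/11560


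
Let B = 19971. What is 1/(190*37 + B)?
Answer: 1/27001 ≈ 3.7036e-5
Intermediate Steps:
1/(190*37 + B) = 1/(190*37 + 19971) = 1/(7030 + 19971) = 1/27001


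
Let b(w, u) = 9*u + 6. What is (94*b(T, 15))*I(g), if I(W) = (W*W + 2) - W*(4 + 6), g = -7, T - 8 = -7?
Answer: 1603734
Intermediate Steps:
T = 1 (T = 8 - 7 = 1)
b(w, u) = 6 + 9*u
I(W) = 2 + W**2 - 10*W (I(W) = (W**2 + 2) - W*10 = (2 + W**2) - 10*W = 2 + W**2 - 10*W)
(94*b(T, 15))*I(g) = (94*(6 + 9*15))*(2 + (-7)**2 - 10*(-7)) = (94*(6 + 135))*(2 + 49 + 70) = (94*141)*121 = 13254*121 = 1603734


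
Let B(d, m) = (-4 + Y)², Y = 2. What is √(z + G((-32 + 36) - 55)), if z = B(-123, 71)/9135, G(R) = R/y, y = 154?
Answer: I*√1484208110/66990 ≈ 0.57509*I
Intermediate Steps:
B(d, m) = 4 (B(d, m) = (-4 + 2)² = (-2)² = 4)
G(R) = R/154
z = 4/9135 ≈ 0.00043788
√(z + G((-32 + 36) - 55)) = √(4/9135 + ((-32 + 36) - 55)/154) = √(4/9135 + (4 - 55)/154) = √(4/9135 + (1/154)*(-51)) = √(4/9135 - 51/154) = √(-66467/200970) = I*√1484208110/66990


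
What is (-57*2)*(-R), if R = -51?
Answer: -5814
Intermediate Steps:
(-57*2)*(-R) = (-57*2)*(-1*(-51)) = -114*51 = -5814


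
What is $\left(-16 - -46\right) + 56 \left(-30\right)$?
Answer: $-1650$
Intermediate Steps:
$\left(-16 - -46\right) + 56 \left(-30\right) = \left(-16 + 46\right) - 1680 = 30 - 1680 = -1650$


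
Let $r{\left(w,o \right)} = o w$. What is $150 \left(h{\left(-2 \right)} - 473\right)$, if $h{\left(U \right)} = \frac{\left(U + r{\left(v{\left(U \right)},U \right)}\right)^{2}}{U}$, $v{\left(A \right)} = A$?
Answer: $-71250$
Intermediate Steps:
$h{\left(U \right)} = \frac{\left(U + U^{2}\right)^{2}}{U}$ ($h{\left(U \right)} = \frac{\left(U + U U\right)^{2}}{U} = \frac{\left(U + U^{2}\right)^{2}}{U}$)
$150 \left(h{\left(-2 \right)} - 473\right) = 150 \left(- 2 \left(1 - 2\right)^{2} - 473\right) = 150 \left(- 2 \left(-1\right)^{2} - 473\right) = 150 \left(\left(-2\right) 1 - 473\right) = 150 \left(-2 - 473\right) = 150 \left(-475\right) = -71250$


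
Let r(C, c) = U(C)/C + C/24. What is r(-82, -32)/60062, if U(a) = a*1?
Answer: -29/720744 ≈ -4.0236e-5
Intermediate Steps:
U(a) = a
r(C, c) = 1 + C/24 (r(C, c) = C/C + C/24 = 1 + C*(1/24) = 1 + C/24)
r(-82, -32)/60062 = (1 + (1/24)*(-82))/60062 = (1 - 41/12)*(1/60062) = -29/12*1/60062 = -29/720744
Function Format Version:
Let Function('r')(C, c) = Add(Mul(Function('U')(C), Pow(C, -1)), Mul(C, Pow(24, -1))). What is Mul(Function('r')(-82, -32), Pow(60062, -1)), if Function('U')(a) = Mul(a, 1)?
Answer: Rational(-29, 720744) ≈ -4.0236e-5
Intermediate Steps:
Function('U')(a) = a
Function('r')(C, c) = Add(1, Mul(Rational(1, 24), C)) (Function('r')(C, c) = Add(Mul(C, Pow(C, -1)), Mul(C, Pow(24, -1))) = Add(1, Mul(C, Rational(1, 24))) = Add(1, Mul(Rational(1, 24), C)))
Mul(Function('r')(-82, -32), Pow(60062, -1)) = Mul(Add(1, Mul(Rational(1, 24), -82)), Pow(60062, -1)) = Mul(Add(1, Rational(-41, 12)), Rational(1, 60062)) = Mul(Rational(-29, 12), Rational(1, 60062)) = Rational(-29, 720744)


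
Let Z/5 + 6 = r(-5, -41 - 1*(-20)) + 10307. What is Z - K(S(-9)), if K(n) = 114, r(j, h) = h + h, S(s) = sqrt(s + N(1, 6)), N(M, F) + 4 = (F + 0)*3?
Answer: 51181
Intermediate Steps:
N(M, F) = -4 + 3*F (N(M, F) = -4 + (F + 0)*3 = -4 + F*3 = -4 + 3*F)
S(s) = sqrt(14 + s) (S(s) = sqrt(s + (-4 + 3*6)) = sqrt(s + (-4 + 18)) = sqrt(s + 14) = sqrt(14 + s))
r(j, h) = 2*h
Z = 51295 (Z = -30 + 5*(2*(-41 - 1*(-20)) + 10307) = -30 + 5*(2*(-41 + 20) + 10307) = -30 + 5*(2*(-21) + 10307) = -30 + 5*(-42 + 10307) = -30 + 5*10265 = -30 + 51325 = 51295)
Z - K(S(-9)) = 51295 - 1*114 = 51295 - 114 = 51181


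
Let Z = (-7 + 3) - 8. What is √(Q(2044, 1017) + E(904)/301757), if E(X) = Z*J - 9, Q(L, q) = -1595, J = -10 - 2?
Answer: 2*I*√36309083026490/301757 ≈ 39.937*I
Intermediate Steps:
J = -12
Z = -12 (Z = -4 - 8 = -12)
E(X) = 135 (E(X) = -12*(-12) - 9 = 144 - 9 = 135)
√(Q(2044, 1017) + E(904)/301757) = √(-1595 + 135/301757) = √(-481302280/301757) = 2*I*√36309083026490/301757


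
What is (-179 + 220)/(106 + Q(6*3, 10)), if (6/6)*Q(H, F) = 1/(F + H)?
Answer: 1148/2969 ≈ 0.38666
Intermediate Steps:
Q(H, F) = 1/(F + H)
(-179 + 220)/(106 + Q(6*3, 10)) = (-179 + 220)/(106 + 1/(10 + 6*3)) = 41/(106 + 1/(10 + 18)) = 41/(106 + 1/28) = 41/(2969/28) = 41*(28/2969) = 1148/2969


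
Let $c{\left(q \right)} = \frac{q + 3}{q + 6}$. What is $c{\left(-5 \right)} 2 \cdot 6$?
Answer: $-24$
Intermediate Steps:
$c{\left(q \right)} = \frac{3 + q}{6 + q}$
$c{\left(-5 \right)} 2 \cdot 6 = \frac{3 - 5}{6 - 5} \cdot 2 \cdot 6 = 1^{-1} \left(-2\right) 2 \cdot 6 = 1 \left(-2\right) 2 \cdot 6 = \left(-2\right) 2 \cdot 6 = \left(-4\right) 6 = -24$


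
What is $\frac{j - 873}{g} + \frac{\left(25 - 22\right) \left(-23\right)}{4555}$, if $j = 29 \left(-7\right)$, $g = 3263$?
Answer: $- \frac{5126327}{14862965} \approx -0.34491$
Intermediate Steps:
$j = -203$
$\frac{j - 873}{g} + \frac{\left(25 - 22\right) \left(-23\right)}{4555} = \frac{-203 - 873}{3263} + \frac{\left(25 - 22\right) \left(-23\right)}{4555} = \left(-1076\right) \frac{1}{3263} + 3 \left(-23\right) \frac{1}{4555} = - \frac{1076}{3263} - \frac{69}{4555} = - \frac{5126327}{14862965}$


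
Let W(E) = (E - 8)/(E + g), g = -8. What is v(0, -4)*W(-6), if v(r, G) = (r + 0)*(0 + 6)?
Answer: 0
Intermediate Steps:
W(E) = 1 (W(E) = (E - 8)/(E - 8) = (-8 + E)/(-8 + E) = 1)
v(r, G) = 6*r (v(r, G) = r*6 = 6*r)
v(0, -4)*W(-6) = (6*0)*1 = 0*1 = 0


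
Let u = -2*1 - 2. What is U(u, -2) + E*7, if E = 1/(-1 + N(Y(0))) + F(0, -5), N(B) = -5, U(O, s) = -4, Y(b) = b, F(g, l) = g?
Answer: -31/6 ≈ -5.1667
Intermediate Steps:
u = -4 (u = -2 - 2 = -4)
E = -⅙ (E = 1/(-1 - 5) + 0 = 1/(-6) + 0 = -⅙ + 0 = -⅙ ≈ -0.16667)
U(u, -2) + E*7 = -4 - ⅙*7 = -4 - 7/6 = -31/6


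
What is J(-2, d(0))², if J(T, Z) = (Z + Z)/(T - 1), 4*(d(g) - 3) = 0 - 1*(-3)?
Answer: 25/4 ≈ 6.2500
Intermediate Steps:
d(g) = 15/4 (d(g) = 3 + (0 - 1*(-3))/4 = 3 + (0 + 3)/4 = 3 + (¼)*3 = 3 + ¾ = 15/4)
J(T, Z) = 2*Z/(-1 + T) (J(T, Z) = (2*Z)/(-1 + T) = 2*Z/(-1 + T))
J(-2, d(0))² = (2*(15/4)/(-1 - 2))² = (2*(15/4)/(-3))² = (2*(15/4)*(-⅓))² = (-5/2)² = 25/4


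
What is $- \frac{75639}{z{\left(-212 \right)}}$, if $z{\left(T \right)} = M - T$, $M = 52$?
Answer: $- \frac{25213}{88} \approx -286.51$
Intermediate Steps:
$z{\left(T \right)} = 52 - T$
$- \frac{75639}{z{\left(-212 \right)}} = - \frac{75639}{52 - -212} = - \frac{75639}{52 + 212} = - \frac{75639}{264} = \left(-75639\right) \frac{1}{264} = - \frac{25213}{88}$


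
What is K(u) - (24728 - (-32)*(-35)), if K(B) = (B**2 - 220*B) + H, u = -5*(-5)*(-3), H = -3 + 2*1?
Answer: -1484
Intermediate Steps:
H = -1 (H = -3 + 2 = -1)
u = -75 (u = 25*(-3) = -75)
K(B) = -1 + B**2 - 220*B (K(B) = (B**2 - 220*B) - 1 = -1 + B**2 - 220*B)
K(u) - (24728 - (-32)*(-35)) = (-1 + (-75)**2 - 220*(-75)) - (24728 - (-32)*(-35)) = (-1 + 5625 + 16500) - (24728 - 1*1120) = 22124 - (24728 - 1120) = 22124 - 1*23608 = 22124 - 23608 = -1484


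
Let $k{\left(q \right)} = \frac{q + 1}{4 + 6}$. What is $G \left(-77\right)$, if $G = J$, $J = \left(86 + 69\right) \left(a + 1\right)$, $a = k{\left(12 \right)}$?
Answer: $- \frac{54901}{2} \approx -27451.0$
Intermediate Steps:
$k{\left(q \right)} = \frac{1}{10} + \frac{q}{10}$ ($k{\left(q \right)} = \frac{1 + q}{10} = \left(1 + q\right) \frac{1}{10} = \frac{1}{10} + \frac{q}{10}$)
$a = \frac{13}{10}$ ($a = \frac{1}{10} + \frac{1}{10} \cdot 12 = \frac{1}{10} + \frac{6}{5} = \frac{13}{10} \approx 1.3$)
$J = \frac{713}{2}$ ($J = \left(86 + 69\right) \left(\frac{13}{10} + 1\right) = 155 \cdot \frac{23}{10} = \frac{713}{2} \approx 356.5$)
$G = \frac{713}{2} \approx 356.5$
$G \left(-77\right) = \frac{713}{2} \left(-77\right) = - \frac{54901}{2}$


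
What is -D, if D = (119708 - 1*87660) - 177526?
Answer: 145478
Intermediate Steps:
D = -145478 (D = (119708 - 87660) - 177526 = 32048 - 177526 = -145478)
-D = -1*(-145478) = 145478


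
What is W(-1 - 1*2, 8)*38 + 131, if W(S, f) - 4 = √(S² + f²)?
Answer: 283 + 38*√73 ≈ 607.67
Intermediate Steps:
W(S, f) = 4 + √(S² + f²)
W(-1 - 1*2, 8)*38 + 131 = (4 + √((-1 - 1*2)² + 8²))*38 + 131 = (4 + √((-1 - 2)² + 64))*38 + 131 = (4 + √((-3)² + 64))*38 + 131 = (4 + √(9 + 64))*38 + 131 = (4 + √73)*38 + 131 = (152 + 38*√73) + 131 = 283 + 38*√73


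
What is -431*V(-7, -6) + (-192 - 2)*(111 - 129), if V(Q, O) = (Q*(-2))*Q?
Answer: 45730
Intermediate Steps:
V(Q, O) = -2*Q² (V(Q, O) = (-2*Q)*Q = -2*Q²)
-431*V(-7, -6) + (-192 - 2)*(111 - 129) = -(-862)*(-7)² + (-192 - 2)*(111 - 129) = -(-862)*49 - 194*(-18) = -431*(-98) + 3492 = 42238 + 3492 = 45730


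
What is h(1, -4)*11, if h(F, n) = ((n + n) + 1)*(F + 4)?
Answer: -385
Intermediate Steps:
h(F, n) = (1 + 2*n)*(4 + F) (h(F, n) = (2*n + 1)*(4 + F) = (1 + 2*n)*(4 + F))
h(1, -4)*11 = (4 + 1 + 8*(-4) + 2*1*(-4))*11 = (4 + 1 - 32 - 8)*11 = -35*11 = -385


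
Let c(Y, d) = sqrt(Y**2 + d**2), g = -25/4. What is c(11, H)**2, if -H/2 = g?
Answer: 1109/4 ≈ 277.25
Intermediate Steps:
g = -25/4 (g = -25*1/4 = -25/4 ≈ -6.2500)
H = 25/2 (H = -2*(-25/4) = 25/2 ≈ 12.500)
c(11, H)**2 = (sqrt(11**2 + (25/2)**2))**2 = (sqrt(121 + 625/4))**2 = (sqrt(1109/4))**2 = (sqrt(1109)/2)**2 = 1109/4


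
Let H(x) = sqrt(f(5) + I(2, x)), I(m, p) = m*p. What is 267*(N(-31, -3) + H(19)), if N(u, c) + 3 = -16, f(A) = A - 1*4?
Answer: -5073 + 267*sqrt(39) ≈ -3405.6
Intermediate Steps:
f(A) = -4 + A (f(A) = A - 4 = -4 + A)
N(u, c) = -19 (N(u, c) = -3 - 16 = -19)
H(x) = sqrt(1 + 2*x) (H(x) = sqrt((-4 + 5) + 2*x) = sqrt(1 + 2*x))
267*(N(-31, -3) + H(19)) = 267*(-19 + sqrt(1 + 2*19)) = 267*(-19 + sqrt(1 + 38)) = 267*(-19 + sqrt(39)) = -5073 + 267*sqrt(39)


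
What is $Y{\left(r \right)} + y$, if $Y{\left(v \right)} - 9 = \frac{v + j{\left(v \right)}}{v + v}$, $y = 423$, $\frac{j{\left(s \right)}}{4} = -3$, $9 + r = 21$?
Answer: $432$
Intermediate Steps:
$r = 12$ ($r = -9 + 21 = 12$)
$j{\left(s \right)} = -12$ ($j{\left(s \right)} = 4 \left(-3\right) = -12$)
$Y{\left(v \right)} = 9 + \frac{-12 + v}{2 v}$ ($Y{\left(v \right)} = 9 + \frac{v - 12}{v + v} = 9 + \frac{-12 + v}{2 v}$)
$Y{\left(r \right)} + y = \left(\frac{19}{2} - \frac{6}{12}\right) + 423 = \left(\frac{19}{2} - \frac{1}{2}\right) + 423 = 9 + 423 = 432$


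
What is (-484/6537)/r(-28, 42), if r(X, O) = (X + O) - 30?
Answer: 121/26148 ≈ 0.0046275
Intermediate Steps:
r(X, O) = -30 + O + X (r(X, O) = (O + X) - 30 = -30 + O + X)
(-484/6537)/r(-28, 42) = (-484/6537)/(-30 + 42 - 28) = -484*1/6537/(-16) = -484/6537*(-1/16) = 121/26148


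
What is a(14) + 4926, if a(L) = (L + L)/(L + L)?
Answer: 4927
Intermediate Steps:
a(L) = 1 (a(L) = (2*L)/((2*L)) = (2*L)*(1/(2*L)) = 1)
a(14) + 4926 = 1 + 4926 = 4927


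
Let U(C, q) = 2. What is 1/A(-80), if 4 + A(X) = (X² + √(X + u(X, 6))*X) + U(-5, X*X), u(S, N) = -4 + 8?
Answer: 3199/20710402 + 40*I*√19/10355201 ≈ 0.00015446 + 1.6838e-5*I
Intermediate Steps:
u(S, N) = 4
A(X) = -2 + X² + X*√(4 + X) (A(X) = -4 + ((X² + √(X + 4)*X) + 2) = -4 + ((X² + √(4 + X)*X) + 2) = -4 + ((X² + X*√(4 + X)) + 2) = -4 + (2 + X² + X*√(4 + X)) = -2 + X² + X*√(4 + X))
1/A(-80) = 1/(-2 + (-80)² - 80*√(4 - 80)) = 1/(-2 + 6400 - 160*I*√19) = 1/(6398 - 160*I*√19)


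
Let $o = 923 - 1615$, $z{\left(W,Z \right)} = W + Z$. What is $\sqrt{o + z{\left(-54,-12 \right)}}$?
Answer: $i \sqrt{758} \approx 27.532 i$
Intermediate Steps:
$o = -692$
$\sqrt{o + z{\left(-54,-12 \right)}} = \sqrt{-692 - 66} = \sqrt{-758} = i \sqrt{758}$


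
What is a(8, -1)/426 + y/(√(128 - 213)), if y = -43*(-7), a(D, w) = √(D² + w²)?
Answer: √65/426 - 301*I*√85/85 ≈ 0.018925 - 32.648*I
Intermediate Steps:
y = 301
a(8, -1)/426 + y/(√(128 - 213)) = √(8² + (-1)²)/426 + 301/(√(128 - 213)) = √(64 + 1)*(1/426) + 301/(√(-85)) = √65*(1/426) + 301/((I*√85)) = √65/426 + 301*(-I*√85/85) = √65/426 - 301*I*√85/85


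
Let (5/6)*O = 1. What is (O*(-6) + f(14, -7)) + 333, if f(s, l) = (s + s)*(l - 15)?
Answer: -1451/5 ≈ -290.20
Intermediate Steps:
O = 6/5 (O = (6/5)*1 = 6/5 ≈ 1.2000)
f(s, l) = 2*s*(-15 + l) (f(s, l) = (2*s)*(-15 + l) = 2*s*(-15 + l))
(O*(-6) + f(14, -7)) + 333 = ((6/5)*(-6) + 2*14*(-15 - 7)) + 333 = (-36/5 + 2*14*(-22)) + 333 = (-36/5 - 616) + 333 = -3116/5 + 333 = -1451/5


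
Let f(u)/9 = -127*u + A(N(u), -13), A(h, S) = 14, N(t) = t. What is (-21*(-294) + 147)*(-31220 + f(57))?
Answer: -608364645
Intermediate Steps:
f(u) = 126 - 1143*u (f(u) = 9*(-127*u + 14) = 9*(14 - 127*u) = 126 - 1143*u)
(-21*(-294) + 147)*(-31220 + f(57)) = (-21*(-294) + 147)*(-31220 + (126 - 1143*57)) = (6174 + 147)*(-31220 + (126 - 65151)) = 6321*(-31220 - 65025) = 6321*(-96245) = -608364645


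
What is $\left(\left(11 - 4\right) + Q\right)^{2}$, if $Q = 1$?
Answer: $64$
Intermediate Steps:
$\left(\left(11 - 4\right) + Q\right)^{2} = \left(\left(11 - 4\right) + 1\right)^{2} = \left(7 + 1\right)^{2} = 8^{2} = 64$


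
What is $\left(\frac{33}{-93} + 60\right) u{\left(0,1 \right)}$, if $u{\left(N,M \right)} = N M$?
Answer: $0$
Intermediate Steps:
$u{\left(N,M \right)} = M N$
$\left(\frac{33}{-93} + 60\right) u{\left(0,1 \right)} = \left(\frac{33}{-93} + 60\right) 1 \cdot 0 = \left(33 \left(- \frac{1}{93}\right) + 60\right) 0 = \left(- \frac{11}{31} + 60\right) 0 = \frac{1849}{31} \cdot 0 = 0$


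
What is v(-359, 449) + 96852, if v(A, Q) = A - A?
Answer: 96852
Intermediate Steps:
v(A, Q) = 0
v(-359, 449) + 96852 = 0 + 96852 = 96852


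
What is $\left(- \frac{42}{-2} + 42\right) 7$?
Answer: $441$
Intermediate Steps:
$\left(- \frac{42}{-2} + 42\right) 7 = \left(\left(-42\right) \left(- \frac{1}{2}\right) + 42\right) 7 = \left(21 + 42\right) 7 = 63 \cdot 7 = 441$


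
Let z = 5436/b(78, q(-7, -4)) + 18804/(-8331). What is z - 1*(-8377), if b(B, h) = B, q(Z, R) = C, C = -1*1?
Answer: 304852555/36101 ≈ 8444.4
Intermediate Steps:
C = -1
q(Z, R) = -1
z = 2434478/36101 (z = 5436/78 + 18804/(-8331) = 5436*(1/78) + 18804*(-1/8331) = 906/13 - 6268/2777 = 2434478/36101 ≈ 67.435)
z - 1*(-8377) = 2434478/36101 - 1*(-8377) = 2434478/36101 + 8377 = 304852555/36101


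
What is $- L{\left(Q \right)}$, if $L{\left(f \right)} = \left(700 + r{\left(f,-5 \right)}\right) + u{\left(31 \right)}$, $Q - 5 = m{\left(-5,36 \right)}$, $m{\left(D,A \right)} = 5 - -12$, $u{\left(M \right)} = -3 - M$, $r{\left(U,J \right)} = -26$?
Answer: $-640$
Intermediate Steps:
$m{\left(D,A \right)} = 17$ ($m{\left(D,A \right)} = 5 + 12 = 17$)
$Q = 22$ ($Q = 5 + 17 = 22$)
$L{\left(f \right)} = 640$ ($L{\left(f \right)} = \left(700 - 26\right) - 34 = 674 - 34 = 640$)
$- L{\left(Q \right)} = \left(-1\right) 640 = -640$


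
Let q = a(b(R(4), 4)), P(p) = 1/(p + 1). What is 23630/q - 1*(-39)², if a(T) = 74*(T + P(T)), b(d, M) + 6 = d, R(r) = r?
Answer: -180646/111 ≈ -1627.4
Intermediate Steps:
P(p) = 1/(1 + p)
b(d, M) = -6 + d
a(T) = 74*T + 74/(1 + T) (a(T) = 74*(T + 1/(1 + T)) = 74*T + 74/(1 + T))
q = -222 (q = 74*(1 + (-6 + 4)*(1 + (-6 + 4)))/(1 + (-6 + 4)) = 74*(1 - 2*(1 - 2))/(1 - 2) = 74*(1 - 2*(-1))/(-1) = 74*(-1)*(1 + 2) = 74*(-1)*3 = -222)
23630/q - 1*(-39)² = 23630/(-222) - 1*(-39)² = 23630*(-1/222) - 1*1521 = -11815/111 - 1521 = -180646/111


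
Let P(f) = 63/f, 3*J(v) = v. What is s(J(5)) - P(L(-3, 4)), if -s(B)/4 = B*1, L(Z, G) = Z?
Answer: 43/3 ≈ 14.333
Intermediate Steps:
J(v) = v/3
s(B) = -4*B
s(J(5)) - P(L(-3, 4)) = -4*5/3 - 63/(-3) = -4*5/3 - 63*(-1)/3 = -20/3 - 1*(-21) = -20/3 + 21 = 43/3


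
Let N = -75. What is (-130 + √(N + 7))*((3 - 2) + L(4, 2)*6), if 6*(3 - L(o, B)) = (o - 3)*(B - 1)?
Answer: -2340 + 36*I*√17 ≈ -2340.0 + 148.43*I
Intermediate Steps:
L(o, B) = 3 - (-1 + B)*(-3 + o)/6 (L(o, B) = 3 - (o - 3)*(B - 1)/6 = 3 - (-3 + o)*(-1 + B)/6 = 3 - (-1 + B)*(-3 + o)/6)
(-130 + √(N + 7))*((3 - 2) + L(4, 2)*6) = (-130 + √(-75 + 7))*((3 - 2) + (5/2 + (½)*2 + (⅙)*4 - ⅙*2*4)*6) = (-130 + √(-68))*(1 + (5/2 + 1 + ⅔ - 4/3)*6) = (-130 + 2*I*√17)*(1 + (17/6)*6) = (-130 + 2*I*√17)*(1 + 17) = (-130 + 2*I*√17)*18 = -2340 + 36*I*√17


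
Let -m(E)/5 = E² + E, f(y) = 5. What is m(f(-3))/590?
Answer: -15/59 ≈ -0.25424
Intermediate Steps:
m(E) = -5*E - 5*E² (m(E) = -5*(E² + E) = -5*(E + E²) = -5*E - 5*E²)
m(f(-3))/590 = -5*5*(1 + 5)/590 = -5*5*6*(1/590) = -150*1/590 = -15/59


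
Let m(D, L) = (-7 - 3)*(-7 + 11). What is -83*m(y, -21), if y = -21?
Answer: 3320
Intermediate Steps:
m(D, L) = -40 (m(D, L) = -10*4 = -40)
-83*m(y, -21) = -83*(-40) = 3320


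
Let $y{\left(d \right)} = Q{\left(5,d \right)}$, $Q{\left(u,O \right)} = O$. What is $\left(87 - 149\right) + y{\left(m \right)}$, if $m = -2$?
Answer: $-64$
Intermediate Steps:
$y{\left(d \right)} = d$
$\left(87 - 149\right) + y{\left(m \right)} = \left(87 - 149\right) - 2 = -62 - 2 = -64$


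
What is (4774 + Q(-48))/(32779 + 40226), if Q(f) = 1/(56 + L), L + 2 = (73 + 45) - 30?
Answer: 677909/10366710 ≈ 0.065393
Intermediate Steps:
L = 86 (L = -2 + ((73 + 45) - 30) = -2 + (118 - 30) = -2 + 88 = 86)
Q(f) = 1/142 (Q(f) = 1/(56 + 86) = 1/142)
(4774 + Q(-48))/(32779 + 40226) = (4774 + 1/142)/(32779 + 40226) = (677909/142)/73005 = (677909/142)*(1/73005) = 677909/10366710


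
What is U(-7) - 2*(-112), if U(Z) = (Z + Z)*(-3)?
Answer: 266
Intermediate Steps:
U(Z) = -6*Z (U(Z) = (2*Z)*(-3) = -6*Z)
U(-7) - 2*(-112) = -6*(-7) - 2*(-112) = 42 + 224 = 266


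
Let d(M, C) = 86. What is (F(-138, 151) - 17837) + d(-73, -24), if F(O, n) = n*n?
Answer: 5050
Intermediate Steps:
F(O, n) = n²
(F(-138, 151) - 17837) + d(-73, -24) = (151² - 17837) + 86 = (22801 - 17837) + 86 = 4964 + 86 = 5050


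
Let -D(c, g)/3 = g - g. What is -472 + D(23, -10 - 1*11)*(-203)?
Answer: -472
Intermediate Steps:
D(c, g) = 0 (D(c, g) = -3*(g - g) = -3*0 = 0)
-472 + D(23, -10 - 1*11)*(-203) = -472 + 0*(-203) = -472 + 0 = -472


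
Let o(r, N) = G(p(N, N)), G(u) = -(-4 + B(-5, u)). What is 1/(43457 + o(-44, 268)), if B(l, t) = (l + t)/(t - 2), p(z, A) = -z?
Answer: 90/3911399 ≈ 2.3010e-5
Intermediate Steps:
B(l, t) = (l + t)/(-2 + t)
G(u) = 4 - (-5 + u)/(-2 + u) (G(u) = -(-4 + (-5 + u)/(-2 + u)) = 4 - (-5 + u)/(-2 + u))
o(r, N) = 3*(-1 - N)/(-2 - N)
1/(43457 + o(-44, 268)) = 1/(43457 + 3*(1 + 268)/(2 + 268)) = 1/(43457 + 3*269/270) = 1/(43457 + 3*(1/270)*269) = 1/(43457 + 269/90) = 1/(3911399/90) = 90/3911399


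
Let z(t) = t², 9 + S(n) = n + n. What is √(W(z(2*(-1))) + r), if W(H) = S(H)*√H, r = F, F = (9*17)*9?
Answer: 5*√55 ≈ 37.081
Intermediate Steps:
S(n) = -9 + 2*n (S(n) = -9 + (n + n) = -9 + 2*n)
F = 1377 (F = 153*9 = 1377)
r = 1377
W(H) = √H*(-9 + 2*H) (W(H) = (-9 + 2*H)*√H = √H*(-9 + 2*H))
√(W(z(2*(-1))) + r) = √(√((2*(-1))²)*(-9 + 2*(2*(-1))²) + 1377) = √(√((-2)²)*(-9 + 2*(-2)²) + 1377) = √(√4*(-9 + 2*4) + 1377) = √(2*(-9 + 8) + 1377) = √(2*(-1) + 1377) = √(-2 + 1377) = √1375 = 5*√55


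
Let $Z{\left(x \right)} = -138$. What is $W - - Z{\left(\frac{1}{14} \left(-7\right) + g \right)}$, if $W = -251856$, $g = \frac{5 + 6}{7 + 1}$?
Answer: $-251994$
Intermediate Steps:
$g = \frac{11}{8} \approx 1.375$
$W - - Z{\left(\frac{1}{14} \left(-7\right) + g \right)} = -251856 - \left(-1\right) \left(-138\right) = -251856 - 138 = -251994$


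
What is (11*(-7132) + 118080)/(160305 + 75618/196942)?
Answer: 975552197/3946357866 ≈ 0.24720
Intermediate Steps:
(11*(-7132) + 118080)/(160305 + 75618/196942) = (-78452 + 118080)/(160305 + 75618*(1/196942)) = 39628/(160305 + 37809/98471) = 39628/(15785431464/98471) = 39628*(98471/15785431464) = 975552197/3946357866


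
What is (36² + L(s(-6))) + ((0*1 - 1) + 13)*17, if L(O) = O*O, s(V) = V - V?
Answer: 1500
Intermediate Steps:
s(V) = 0
L(O) = O²
(36² + L(s(-6))) + ((0*1 - 1) + 13)*17 = (36² + 0²) + ((0*1 - 1) + 13)*17 = (1296 + 0) + ((0 - 1) + 13)*17 = 1296 + (-1 + 13)*17 = 1296 + 12*17 = 1296 + 204 = 1500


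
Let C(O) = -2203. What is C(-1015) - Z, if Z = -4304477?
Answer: 4302274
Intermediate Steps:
C(-1015) - Z = -2203 - 1*(-4304477) = -2203 + 4304477 = 4302274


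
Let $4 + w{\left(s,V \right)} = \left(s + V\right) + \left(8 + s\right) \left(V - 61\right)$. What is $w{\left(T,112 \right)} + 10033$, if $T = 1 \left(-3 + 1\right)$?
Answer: $10445$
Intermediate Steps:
$T = -2$ ($T = 1 \left(-2\right) = -2$)
$w{\left(s,V \right)} = -4 + V + s + \left(-61 + V\right) \left(8 + s\right)$ ($w{\left(s,V \right)} = -4 + \left(\left(s + V\right) + \left(8 + s\right) \left(V - 61\right)\right) = -4 + \left(\left(V + s\right) + \left(8 + s\right) \left(-61 + V\right)\right) = -4 + \left(\left(V + s\right) + \left(-61 + V\right) \left(8 + s\right)\right) = -4 + \left(V + s + \left(-61 + V\right) \left(8 + s\right)\right) = -4 + V + s + \left(-61 + V\right) \left(8 + s\right)$)
$w{\left(T,112 \right)} + 10033 = \left(-492 - -120 + 9 \cdot 112 + 112 \left(-2\right)\right) + 10033 = \left(-492 + 120 + 1008 - 224\right) + 10033 = 412 + 10033 = 10445$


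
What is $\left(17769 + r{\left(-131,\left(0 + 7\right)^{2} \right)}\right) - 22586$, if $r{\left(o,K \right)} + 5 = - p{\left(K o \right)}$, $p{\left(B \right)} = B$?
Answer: $1597$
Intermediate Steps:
$r{\left(o,K \right)} = -5 - K o$
$\left(17769 + r{\left(-131,\left(0 + 7\right)^{2} \right)}\right) - 22586 = \left(17769 - \left(5 + \left(0 + 7\right)^{2} \left(-131\right)\right)\right) - 22586 = \left(17769 - \left(5 + 7^{2} \left(-131\right)\right)\right) - 22586 = \left(17769 - \left(5 + 49 \left(-131\right)\right)\right) - 22586 = \left(17769 + \left(-5 + 6419\right)\right) - 22586 = \left(17769 + 6414\right) - 22586 = 24183 - 22586 = 1597$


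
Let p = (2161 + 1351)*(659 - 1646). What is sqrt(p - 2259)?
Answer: I*sqrt(3468603) ≈ 1862.4*I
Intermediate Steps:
p = -3466344 (p = 3512*(-987) = -3466344)
sqrt(p - 2259) = sqrt(-3466344 - 2259) = sqrt(-3468603) = I*sqrt(3468603)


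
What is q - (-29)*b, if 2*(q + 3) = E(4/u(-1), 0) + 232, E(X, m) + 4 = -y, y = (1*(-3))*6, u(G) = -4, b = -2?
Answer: 62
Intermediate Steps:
y = -18 (y = -3*6 = -18)
E(X, m) = 14 (E(X, m) = -4 - 1*(-18) = -4 + 18 = 14)
q = 120 (q = -3 + (14 + 232)/2 = -3 + (½)*246 = -3 + 123 = 120)
q - (-29)*b = 120 - (-29)*(-2) = 120 - 1*58 = 120 - 58 = 62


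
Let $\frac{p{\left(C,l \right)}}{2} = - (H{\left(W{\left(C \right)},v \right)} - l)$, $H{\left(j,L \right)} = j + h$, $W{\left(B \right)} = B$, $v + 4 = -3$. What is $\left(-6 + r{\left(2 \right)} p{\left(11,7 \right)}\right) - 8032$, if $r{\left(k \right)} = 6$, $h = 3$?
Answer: $-8122$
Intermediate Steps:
$v = -7$ ($v = -4 - 3 = -7$)
$H{\left(j,L \right)} = 3 + j$ ($H{\left(j,L \right)} = j + 3 = 3 + j$)
$p{\left(C,l \right)} = -6 - 2 C + 2 l$ ($p{\left(C,l \right)} = 2 \left(- (\left(3 + C\right) - l)\right) = 2 \left(- (3 + C - l)\right) = 2 \left(-3 + l - C\right) = -6 - 2 C + 2 l$)
$\left(-6 + r{\left(2 \right)} p{\left(11,7 \right)}\right) - 8032 = \left(-6 + 6 \left(-6 - 22 + 2 \cdot 7\right)\right) - 8032 = \left(-6 + 6 \left(-6 - 22 + 14\right)\right) - 8032 = \left(-6 + 6 \left(-14\right)\right) - 8032 = \left(-6 - 84\right) - 8032 = -90 - 8032 = -8122$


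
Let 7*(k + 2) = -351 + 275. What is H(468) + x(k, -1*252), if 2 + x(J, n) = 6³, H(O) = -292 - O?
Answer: -546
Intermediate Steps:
k = -90/7 (k = -2 + (-351 + 275)/7 = -2 + (⅐)*(-76) = -2 - 76/7 = -90/7 ≈ -12.857)
x(J, n) = 214 (x(J, n) = -2 + 6³ = -2 + 216 = 214)
H(468) + x(k, -1*252) = (-292 - 1*468) + 214 = (-292 - 468) + 214 = -760 + 214 = -546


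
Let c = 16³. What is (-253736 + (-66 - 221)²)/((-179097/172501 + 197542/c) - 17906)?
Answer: 60540884719616/6309197045873 ≈ 9.5957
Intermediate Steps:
c = 4096
(-253736 + (-66 - 221)²)/((-179097/172501 + 197542/c) - 17906) = (-253736 + (-66 - 221)²)/((-179097/172501 + 197542/4096) - 17906) = (-253736 + (-287)²)/((-179097*1/172501 + 197542*(1/4096)) - 17906) = (-253736 + 82369)/((-179097/172501 + 98771/2048) - 17906) = -171367/(16671305615/353282048 - 17906) = -171367/(-6309197045873/353282048) = -171367*(-353282048/6309197045873) = 60540884719616/6309197045873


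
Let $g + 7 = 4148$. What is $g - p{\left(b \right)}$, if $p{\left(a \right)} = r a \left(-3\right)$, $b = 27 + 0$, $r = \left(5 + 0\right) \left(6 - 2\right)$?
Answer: $5761$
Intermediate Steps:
$r = 20$ ($r = 5 \cdot 4 = 20$)
$b = 27$
$g = 4141$ ($g = -7 + 4148 = 4141$)
$p{\left(a \right)} = - 60 a$ ($p{\left(a \right)} = 20 a \left(-3\right) = - 60 a$)
$g - p{\left(b \right)} = 4141 - \left(-60\right) 27 = 4141 - -1620 = 4141 + 1620 = 5761$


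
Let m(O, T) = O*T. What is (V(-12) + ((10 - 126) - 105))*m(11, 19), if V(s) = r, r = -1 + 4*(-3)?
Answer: -48906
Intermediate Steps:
r = -13 (r = -1 - 12 = -13)
V(s) = -13
(V(-12) + ((10 - 126) - 105))*m(11, 19) = (-13 + ((10 - 126) - 105))*(11*19) = (-13 + (-116 - 105))*209 = (-13 - 221)*209 = -234*209 = -48906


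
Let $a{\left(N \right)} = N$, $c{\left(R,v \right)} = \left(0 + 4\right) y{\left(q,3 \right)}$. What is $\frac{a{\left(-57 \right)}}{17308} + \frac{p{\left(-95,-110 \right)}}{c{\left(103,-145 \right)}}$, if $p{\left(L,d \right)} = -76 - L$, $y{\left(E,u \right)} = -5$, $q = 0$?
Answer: $- \frac{41249}{43270} \approx -0.95329$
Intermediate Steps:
$c{\left(R,v \right)} = -20$ ($c{\left(R,v \right)} = \left(0 + 4\right) \left(-5\right) = 4 \left(-5\right) = -20$)
$\frac{a{\left(-57 \right)}}{17308} + \frac{p{\left(-95,-110 \right)}}{c{\left(103,-145 \right)}} = - \frac{57}{17308} + \frac{-76 - -95}{-20} = \left(-57\right) \frac{1}{17308} + \left(-76 + 95\right) \left(- \frac{1}{20}\right) = - \frac{57}{17308} + 19 \left(- \frac{1}{20}\right) = - \frac{57}{17308} - \frac{19}{20} = - \frac{41249}{43270}$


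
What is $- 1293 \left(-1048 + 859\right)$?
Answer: $244377$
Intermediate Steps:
$- 1293 \left(-1048 + 859\right) = \left(-1293\right) \left(-189\right) = 244377$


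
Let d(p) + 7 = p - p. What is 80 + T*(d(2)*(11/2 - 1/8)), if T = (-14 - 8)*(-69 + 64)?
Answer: -16235/4 ≈ -4058.8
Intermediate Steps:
d(p) = -7 (d(p) = -7 + (p - p) = -7 + 0 = -7)
T = 110 (T = -22*(-5) = 110)
80 + T*(d(2)*(11/2 - 1/8)) = 80 + 110*(-7*(11/2 - 1/8)) = 80 + 110*(-7*(11*(½) - 1*⅛)) = 80 + 110*(-7*(11/2 - ⅛)) = 80 + 110*(-7*43/8) = 80 + 110*(-301/8) = 80 - 16555/4 = -16235/4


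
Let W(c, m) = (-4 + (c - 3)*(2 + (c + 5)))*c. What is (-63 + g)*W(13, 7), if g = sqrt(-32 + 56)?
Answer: -160524 + 5096*sqrt(6) ≈ -1.4804e+5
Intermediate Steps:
W(c, m) = c*(-4 + (-3 + c)*(7 + c)) (W(c, m) = (-4 + (-3 + c)*(2 + (5 + c)))*c = (-4 + (-3 + c)*(7 + c))*c = c*(-4 + (-3 + c)*(7 + c)))
g = 2*sqrt(6) (g = sqrt(24) = 2*sqrt(6) ≈ 4.8990)
(-63 + g)*W(13, 7) = (-63 + 2*sqrt(6))*(13*(-25 + 13**2 + 4*13)) = (-63 + 2*sqrt(6))*(13*(-25 + 169 + 52)) = (-63 + 2*sqrt(6))*(13*196) = (-63 + 2*sqrt(6))*2548 = -160524 + 5096*sqrt(6)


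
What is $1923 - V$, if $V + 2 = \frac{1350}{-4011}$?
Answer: $\frac{2574175}{1337} \approx 1925.3$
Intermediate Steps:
$V = - \frac{3124}{1337}$ ($V = -2 + \frac{1350}{-4011} = -2 + 1350 \left(- \frac{1}{4011}\right) = -2 - \frac{450}{1337} = - \frac{3124}{1337} \approx -2.3366$)
$1923 - V = 1923 - - \frac{3124}{1337} = 1923 + \frac{3124}{1337} = \frac{2574175}{1337}$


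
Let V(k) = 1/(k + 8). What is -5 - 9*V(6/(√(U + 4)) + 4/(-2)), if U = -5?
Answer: -23/4 - 3*I/4 ≈ -5.75 - 0.75*I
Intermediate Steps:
V(k) = 1/(8 + k)
-5 - 9*V(6/(√(U + 4)) + 4/(-2)) = -5 - 9/(8 + (6/(√(-5 + 4)) + 4/(-2))) = -5 - 9/(8 + (6/(√(-1)) + 4*(-½))) = -5 - 9/(8 + (6/I - 2)) = -5 - 9/(8 + (6*(-I) - 2)) = -5 - 9/(8 + (-6*I - 2)) = -5 - 9/(8 + (-2 - 6*I)) = -5 - 9*(6 + 6*I)/72 = -5 - (6 + 6*I)/8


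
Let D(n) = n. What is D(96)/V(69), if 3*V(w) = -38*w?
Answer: -48/437 ≈ -0.10984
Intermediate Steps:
V(w) = -38*w/3 (V(w) = (-38*w)/3 = -38*w/3)
D(96)/V(69) = 96/((-38/3*69)) = 96/(-874) = 96*(-1/874) = -48/437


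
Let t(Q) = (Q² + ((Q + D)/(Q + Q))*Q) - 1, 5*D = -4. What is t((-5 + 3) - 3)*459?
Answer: 96849/10 ≈ 9684.9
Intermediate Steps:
D = -⅘ (D = (⅕)*(-4) = -⅘ ≈ -0.80000)
t(Q) = -7/5 + Q² + Q/2 (t(Q) = (Q² + ((Q - ⅘)/(Q + Q))*Q) - 1 = (Q² + ((-⅘ + Q)/((2*Q)))*Q) - 1 = (Q² + ((-⅘ + Q)*(1/(2*Q)))*Q) - 1 = (Q² + ((-⅘ + Q)/(2*Q))*Q) - 1 = (Q² + (-⅖ + Q/2)) - 1 = (-⅖ + Q² + Q/2) - 1 = -7/5 + Q² + Q/2)
t((-5 + 3) - 3)*459 = (-7/5 + ((-5 + 3) - 3)² + ((-5 + 3) - 3)/2)*459 = (-7/5 + (-2 - 3)² + (-2 - 3)/2)*459 = (-7/5 + (-5)² + (½)*(-5))*459 = (-7/5 + 25 - 5/2)*459 = (211/10)*459 = 96849/10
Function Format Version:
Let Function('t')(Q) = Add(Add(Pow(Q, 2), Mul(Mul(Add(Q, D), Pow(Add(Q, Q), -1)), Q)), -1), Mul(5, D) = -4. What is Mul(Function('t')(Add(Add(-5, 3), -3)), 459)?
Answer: Rational(96849, 10) ≈ 9684.9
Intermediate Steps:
D = Rational(-4, 5) (D = Mul(Rational(1, 5), -4) = Rational(-4, 5) ≈ -0.80000)
Function('t')(Q) = Add(Rational(-7, 5), Pow(Q, 2), Mul(Rational(1, 2), Q)) (Function('t')(Q) = Add(Add(Pow(Q, 2), Mul(Mul(Add(Q, Rational(-4, 5)), Pow(Add(Q, Q), -1)), Q)), -1) = Add(Add(Pow(Q, 2), Mul(Mul(Add(Rational(-4, 5), Q), Pow(Mul(2, Q), -1)), Q)), -1) = Add(Add(Pow(Q, 2), Mul(Mul(Add(Rational(-4, 5), Q), Mul(Rational(1, 2), Pow(Q, -1))), Q)), -1) = Add(Add(Pow(Q, 2), Mul(Mul(Rational(1, 2), Pow(Q, -1), Add(Rational(-4, 5), Q)), Q)), -1) = Add(Add(Pow(Q, 2), Add(Rational(-2, 5), Mul(Rational(1, 2), Q))), -1) = Add(Add(Rational(-2, 5), Pow(Q, 2), Mul(Rational(1, 2), Q)), -1) = Add(Rational(-7, 5), Pow(Q, 2), Mul(Rational(1, 2), Q)))
Mul(Function('t')(Add(Add(-5, 3), -3)), 459) = Mul(Add(Rational(-7, 5), Pow(Add(Add(-5, 3), -3), 2), Mul(Rational(1, 2), Add(Add(-5, 3), -3))), 459) = Mul(Add(Rational(-7, 5), Pow(Add(-2, -3), 2), Mul(Rational(1, 2), Add(-2, -3))), 459) = Mul(Add(Rational(-7, 5), Pow(-5, 2), Mul(Rational(1, 2), -5)), 459) = Mul(Add(Rational(-7, 5), 25, Rational(-5, 2)), 459) = Mul(Rational(211, 10), 459) = Rational(96849, 10)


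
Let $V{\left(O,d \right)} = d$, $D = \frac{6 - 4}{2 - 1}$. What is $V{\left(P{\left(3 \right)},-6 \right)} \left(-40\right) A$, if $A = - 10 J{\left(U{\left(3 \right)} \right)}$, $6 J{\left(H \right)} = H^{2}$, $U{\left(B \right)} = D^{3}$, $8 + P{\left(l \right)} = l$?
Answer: $-25600$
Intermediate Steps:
$P{\left(l \right)} = -8 + l$
$D = 2$ ($D = \frac{2}{1} = 2 \cdot 1 = 2$)
$U{\left(B \right)} = 8$ ($U{\left(B \right)} = 2^{3} = 8$)
$J{\left(H \right)} = \frac{H^{2}}{6}$
$A = - \frac{320}{3}$ ($A = - 10 \frac{8^{2}}{6} = - 10 \cdot \frac{1}{6} \cdot 64 = \left(-10\right) \frac{32}{3} = - \frac{320}{3} \approx -106.67$)
$V{\left(P{\left(3 \right)},-6 \right)} \left(-40\right) A = \left(-6\right) \left(-40\right) \left(- \frac{320}{3}\right) = 240 \left(- \frac{320}{3}\right) = -25600$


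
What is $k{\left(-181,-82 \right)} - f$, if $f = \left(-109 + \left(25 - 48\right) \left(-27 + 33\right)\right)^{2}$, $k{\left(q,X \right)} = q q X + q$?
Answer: $-2747592$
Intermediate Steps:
$k{\left(q,X \right)} = q + X q^{2}$ ($k{\left(q,X \right)} = q^{2} X + q = X q^{2} + q = q + X q^{2}$)
$f = 61009$ ($f = \left(-109 - 138\right)^{2} = \left(-247\right)^{2} = 61009$)
$k{\left(-181,-82 \right)} - f = - 181 \left(1 - -14842\right) - 61009 = - 181 \left(1 + 14842\right) - 61009 = \left(-181\right) 14843 - 61009 = -2686583 - 61009 = -2747592$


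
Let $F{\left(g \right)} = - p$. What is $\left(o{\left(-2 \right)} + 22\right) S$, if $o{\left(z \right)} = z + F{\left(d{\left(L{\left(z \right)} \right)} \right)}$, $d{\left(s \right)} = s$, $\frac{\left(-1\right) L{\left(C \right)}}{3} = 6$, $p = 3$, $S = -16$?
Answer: $-272$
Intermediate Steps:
$L{\left(C \right)} = -18$ ($L{\left(C \right)} = \left(-3\right) 6 = -18$)
$F{\left(g \right)} = -3$ ($F{\left(g \right)} = \left(-1\right) 3 = -3$)
$o{\left(z \right)} = -3 + z$ ($o{\left(z \right)} = z - 3 = -3 + z$)
$\left(o{\left(-2 \right)} + 22\right) S = \left(\left(-3 - 2\right) + 22\right) \left(-16\right) = \left(-5 + 22\right) \left(-16\right) = 17 \left(-16\right) = -272$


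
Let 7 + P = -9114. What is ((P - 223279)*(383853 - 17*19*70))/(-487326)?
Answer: 5996633800/34809 ≈ 1.7227e+5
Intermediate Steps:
P = -9121 (P = -7 - 9114 = -9121)
((P - 223279)*(383853 - 17*19*70))/(-487326) = ((-9121 - 223279)*(383853 - 17*19*70))/(-487326) = -232400*(383853 - 323*70)*(-1/487326) = -232400*(383853 - 22610)*(-1/487326) = -232400*361243*(-1/487326) = -83952873200*(-1/487326) = 5996633800/34809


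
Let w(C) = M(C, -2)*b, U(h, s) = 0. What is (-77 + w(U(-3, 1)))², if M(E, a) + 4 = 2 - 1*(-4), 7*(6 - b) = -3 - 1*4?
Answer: 3969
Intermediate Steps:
b = 7 (b = 6 - (-3 - 1*4)/7 = 6 - (-3 - 4)/7 = 6 - ⅐*(-7) = 6 + 1 = 7)
M(E, a) = 2 (M(E, a) = -4 + (2 - 1*(-4)) = -4 + (2 + 4) = -4 + 6 = 2)
w(C) = 14 (w(C) = 2*7 = 14)
(-77 + w(U(-3, 1)))² = (-77 + 14)² = (-63)² = 3969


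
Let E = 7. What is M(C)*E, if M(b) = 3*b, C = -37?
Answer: -777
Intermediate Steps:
M(C)*E = (3*(-37))*7 = -111*7 = -777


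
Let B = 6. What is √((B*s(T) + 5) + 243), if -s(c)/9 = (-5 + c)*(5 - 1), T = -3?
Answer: 2*√494 ≈ 44.452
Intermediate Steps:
s(c) = 180 - 36*c (s(c) = -9*(-5 + c)*(5 - 1) = -9*(-5 + c)*4 = -9*(-20 + 4*c) = 180 - 36*c)
√((B*s(T) + 5) + 243) = √((6*(180 - 36*(-3)) + 5) + 243) = √((6*(180 + 108) + 5) + 243) = √((6*288 + 5) + 243) = √((1728 + 5) + 243) = √(1733 + 243) = √1976 = 2*√494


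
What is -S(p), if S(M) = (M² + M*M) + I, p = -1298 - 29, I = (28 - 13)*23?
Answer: -3522203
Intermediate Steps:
I = 345 (I = 15*23 = 345)
p = -1327
S(M) = 345 + 2*M² (S(M) = (M² + M*M) + 345 = (M² + M²) + 345 = 2*M² + 345 = 345 + 2*M²)
-S(p) = -(345 + 2*(-1327)²) = -(345 + 2*1760929) = -(345 + 3521858) = -1*3522203 = -3522203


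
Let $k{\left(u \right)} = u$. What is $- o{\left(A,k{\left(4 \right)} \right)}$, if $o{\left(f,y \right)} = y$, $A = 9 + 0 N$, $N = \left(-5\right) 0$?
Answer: $-4$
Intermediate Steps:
$N = 0$
$A = 9$ ($A = 9 + 0 \cdot 0 = 9 + 0 = 9$)
$- o{\left(A,k{\left(4 \right)} \right)} = \left(-1\right) 4 = -4$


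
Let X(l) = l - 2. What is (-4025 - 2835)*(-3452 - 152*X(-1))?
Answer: 20552560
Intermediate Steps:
X(l) = -2 + l
(-4025 - 2835)*(-3452 - 152*X(-1)) = (-4025 - 2835)*(-3452 - 152*(-2 - 1)) = -6860*(-3452 - 152*(-3)) = -6860*(-3452 + 456) = -6860*(-2996) = 20552560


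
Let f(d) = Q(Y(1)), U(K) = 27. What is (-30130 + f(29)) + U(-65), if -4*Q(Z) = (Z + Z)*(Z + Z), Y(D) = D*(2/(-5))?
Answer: -752579/25 ≈ -30103.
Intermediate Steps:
Y(D) = -2*D/5 (Y(D) = D*(2*(-⅕)) = D*(-⅖) = -2*D/5)
Q(Z) = -Z² (Q(Z) = -(Z + Z)*(Z + Z)/4 = -2*Z*2*Z/4 = -Z²)
f(d) = -4/25 (f(d) = -(-⅖*1)² = -(-⅖)² = -1*4/25 = -4/25)
(-30130 + f(29)) + U(-65) = (-30130 - 4/25) + 27 = -753254/25 + 27 = -752579/25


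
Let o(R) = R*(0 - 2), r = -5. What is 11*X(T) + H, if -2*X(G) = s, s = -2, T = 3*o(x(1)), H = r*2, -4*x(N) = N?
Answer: 1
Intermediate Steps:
x(N) = -N/4
o(R) = -2*R (o(R) = R*(-2) = -2*R)
H = -10 (H = -5*2 = -10)
T = 3/2 (T = 3*(-(-1)/2) = 3*(-2*(-¼)) = 3*(½) = 3/2 ≈ 1.5000)
X(G) = 1 (X(G) = -½*(-2) = 1)
11*X(T) + H = 11*1 - 10 = 11 - 10 = 1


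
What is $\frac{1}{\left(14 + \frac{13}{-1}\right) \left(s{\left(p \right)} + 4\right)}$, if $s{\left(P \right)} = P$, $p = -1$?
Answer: $\frac{1}{3} \approx 0.33333$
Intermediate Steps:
$\frac{1}{\left(14 + \frac{13}{-1}\right) \left(s{\left(p \right)} + 4\right)} = \frac{1}{\left(14 + \frac{13}{-1}\right) \left(-1 + 4\right)} = \frac{1}{\left(14 + 13 \left(-1\right)\right) 3} = \frac{1}{\left(14 - 13\right) 3} = \frac{1}{1 \cdot 3} = \frac{1}{3}$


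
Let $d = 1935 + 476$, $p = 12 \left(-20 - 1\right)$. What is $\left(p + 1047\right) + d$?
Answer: $3206$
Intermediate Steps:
$p = -252$ ($p = 12 \left(-21\right) = -252$)
$d = 2411$
$\left(p + 1047\right) + d = \left(-252 + 1047\right) + 2411 = 795 + 2411 = 3206$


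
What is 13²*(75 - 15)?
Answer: 10140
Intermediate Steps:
13²*(75 - 15) = 169*60 = 10140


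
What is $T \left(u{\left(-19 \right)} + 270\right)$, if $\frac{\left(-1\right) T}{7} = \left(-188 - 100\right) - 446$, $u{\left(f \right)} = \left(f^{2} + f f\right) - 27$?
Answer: $4958170$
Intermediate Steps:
$u{\left(f \right)} = -27 + 2 f^{2}$ ($u{\left(f \right)} = \left(f^{2} + f^{2}\right) - 27 = 2 f^{2} - 27 = -27 + 2 f^{2}$)
$T = 5138$ ($T = - 7 \left(\left(-188 - 100\right) - 446\right) = - 7 \left(-288 - 446\right) = \left(-7\right) \left(-734\right) = 5138$)
$T \left(u{\left(-19 \right)} + 270\right) = 5138 \left(\left(-27 + 2 \left(-19\right)^{2}\right) + 270\right) = 5138 \left(\left(-27 + 2 \cdot 361\right) + 270\right) = 5138 \left(\left(-27 + 722\right) + 270\right) = 5138 \left(695 + 270\right) = 5138 \cdot 965 = 4958170$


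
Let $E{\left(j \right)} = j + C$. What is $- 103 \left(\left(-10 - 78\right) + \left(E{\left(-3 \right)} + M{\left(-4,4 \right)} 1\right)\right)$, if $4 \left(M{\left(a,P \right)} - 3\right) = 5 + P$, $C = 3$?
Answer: $\frac{34093}{4} \approx 8523.3$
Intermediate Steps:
$M{\left(a,P \right)} = \frac{17}{4} + \frac{P}{4}$ ($M{\left(a,P \right)} = 3 + \frac{5 + P}{4} = 3 + \left(\frac{5}{4} + \frac{P}{4}\right) = \frac{17}{4} + \frac{P}{4}$)
$E{\left(j \right)} = 3 + j$ ($E{\left(j \right)} = j + 3 = 3 + j$)
$- 103 \left(\left(-10 - 78\right) + \left(E{\left(-3 \right)} + M{\left(-4,4 \right)} 1\right)\right) = - 103 \left(\left(-10 - 78\right) + \left(\left(3 - 3\right) + \left(\frac{17}{4} + \frac{1}{4} \cdot 4\right) 1\right)\right) = - 103 \left(-88 + \left(0 + \left(\frac{17}{4} + 1\right) 1\right)\right) = - 103 \left(-88 + \left(0 + \frac{21}{4} \cdot 1\right)\right) = - 103 \left(-88 + \left(0 + \frac{21}{4}\right)\right) = - 103 \left(-88 + \frac{21}{4}\right) = \left(-103\right) \left(- \frac{331}{4}\right) = \frac{34093}{4}$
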